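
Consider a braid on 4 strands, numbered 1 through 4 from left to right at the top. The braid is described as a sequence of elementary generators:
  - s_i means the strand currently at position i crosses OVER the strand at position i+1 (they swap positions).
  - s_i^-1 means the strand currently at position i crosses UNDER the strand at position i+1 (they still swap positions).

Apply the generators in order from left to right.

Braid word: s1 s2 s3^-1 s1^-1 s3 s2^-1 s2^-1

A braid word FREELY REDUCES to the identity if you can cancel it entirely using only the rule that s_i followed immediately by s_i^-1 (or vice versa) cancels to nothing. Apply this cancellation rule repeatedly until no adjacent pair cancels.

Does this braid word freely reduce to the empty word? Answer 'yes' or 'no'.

Answer: no

Derivation:
Gen 1 (s1): push. Stack: [s1]
Gen 2 (s2): push. Stack: [s1 s2]
Gen 3 (s3^-1): push. Stack: [s1 s2 s3^-1]
Gen 4 (s1^-1): push. Stack: [s1 s2 s3^-1 s1^-1]
Gen 5 (s3): push. Stack: [s1 s2 s3^-1 s1^-1 s3]
Gen 6 (s2^-1): push. Stack: [s1 s2 s3^-1 s1^-1 s3 s2^-1]
Gen 7 (s2^-1): push. Stack: [s1 s2 s3^-1 s1^-1 s3 s2^-1 s2^-1]
Reduced word: s1 s2 s3^-1 s1^-1 s3 s2^-1 s2^-1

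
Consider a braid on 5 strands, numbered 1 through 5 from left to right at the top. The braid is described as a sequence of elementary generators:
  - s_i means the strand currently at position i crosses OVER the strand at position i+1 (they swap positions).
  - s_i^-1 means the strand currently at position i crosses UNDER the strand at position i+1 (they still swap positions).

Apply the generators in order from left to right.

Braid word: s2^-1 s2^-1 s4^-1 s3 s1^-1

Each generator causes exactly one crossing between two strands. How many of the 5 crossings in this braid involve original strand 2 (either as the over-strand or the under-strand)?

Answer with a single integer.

Gen 1: crossing 2x3. Involves strand 2? yes. Count so far: 1
Gen 2: crossing 3x2. Involves strand 2? yes. Count so far: 2
Gen 3: crossing 4x5. Involves strand 2? no. Count so far: 2
Gen 4: crossing 3x5. Involves strand 2? no. Count so far: 2
Gen 5: crossing 1x2. Involves strand 2? yes. Count so far: 3

Answer: 3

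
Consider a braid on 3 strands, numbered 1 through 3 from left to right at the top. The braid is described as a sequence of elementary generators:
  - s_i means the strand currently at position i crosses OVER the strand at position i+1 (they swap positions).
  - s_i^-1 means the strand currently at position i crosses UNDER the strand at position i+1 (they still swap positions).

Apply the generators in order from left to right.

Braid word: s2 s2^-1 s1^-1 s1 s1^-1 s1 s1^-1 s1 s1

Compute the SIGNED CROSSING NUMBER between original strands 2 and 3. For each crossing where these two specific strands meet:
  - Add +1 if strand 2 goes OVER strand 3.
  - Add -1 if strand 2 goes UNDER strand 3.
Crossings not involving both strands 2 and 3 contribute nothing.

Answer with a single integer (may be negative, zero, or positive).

Answer: 2

Derivation:
Gen 1: 2 over 3. Both 2&3? yes. Contrib: +1. Sum: 1
Gen 2: 3 under 2. Both 2&3? yes. Contrib: +1. Sum: 2
Gen 3: crossing 1x2. Both 2&3? no. Sum: 2
Gen 4: crossing 2x1. Both 2&3? no. Sum: 2
Gen 5: crossing 1x2. Both 2&3? no. Sum: 2
Gen 6: crossing 2x1. Both 2&3? no. Sum: 2
Gen 7: crossing 1x2. Both 2&3? no. Sum: 2
Gen 8: crossing 2x1. Both 2&3? no. Sum: 2
Gen 9: crossing 1x2. Both 2&3? no. Sum: 2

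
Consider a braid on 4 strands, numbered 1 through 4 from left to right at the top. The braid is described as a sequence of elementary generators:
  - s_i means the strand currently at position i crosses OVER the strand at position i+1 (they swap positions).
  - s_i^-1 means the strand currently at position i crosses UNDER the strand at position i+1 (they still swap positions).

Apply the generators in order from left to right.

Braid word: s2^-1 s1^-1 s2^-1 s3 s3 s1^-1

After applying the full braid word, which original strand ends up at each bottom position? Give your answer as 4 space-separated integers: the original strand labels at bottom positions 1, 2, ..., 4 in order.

Gen 1 (s2^-1): strand 2 crosses under strand 3. Perm now: [1 3 2 4]
Gen 2 (s1^-1): strand 1 crosses under strand 3. Perm now: [3 1 2 4]
Gen 3 (s2^-1): strand 1 crosses under strand 2. Perm now: [3 2 1 4]
Gen 4 (s3): strand 1 crosses over strand 4. Perm now: [3 2 4 1]
Gen 5 (s3): strand 4 crosses over strand 1. Perm now: [3 2 1 4]
Gen 6 (s1^-1): strand 3 crosses under strand 2. Perm now: [2 3 1 4]

Answer: 2 3 1 4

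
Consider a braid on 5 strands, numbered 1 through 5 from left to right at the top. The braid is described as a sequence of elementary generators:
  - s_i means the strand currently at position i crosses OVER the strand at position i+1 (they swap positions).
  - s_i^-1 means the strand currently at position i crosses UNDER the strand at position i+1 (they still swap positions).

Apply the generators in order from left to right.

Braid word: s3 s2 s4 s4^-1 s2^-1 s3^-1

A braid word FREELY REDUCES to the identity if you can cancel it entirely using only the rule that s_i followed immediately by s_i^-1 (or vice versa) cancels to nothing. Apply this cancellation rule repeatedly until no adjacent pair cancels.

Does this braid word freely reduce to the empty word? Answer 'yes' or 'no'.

Answer: yes

Derivation:
Gen 1 (s3): push. Stack: [s3]
Gen 2 (s2): push. Stack: [s3 s2]
Gen 3 (s4): push. Stack: [s3 s2 s4]
Gen 4 (s4^-1): cancels prior s4. Stack: [s3 s2]
Gen 5 (s2^-1): cancels prior s2. Stack: [s3]
Gen 6 (s3^-1): cancels prior s3. Stack: []
Reduced word: (empty)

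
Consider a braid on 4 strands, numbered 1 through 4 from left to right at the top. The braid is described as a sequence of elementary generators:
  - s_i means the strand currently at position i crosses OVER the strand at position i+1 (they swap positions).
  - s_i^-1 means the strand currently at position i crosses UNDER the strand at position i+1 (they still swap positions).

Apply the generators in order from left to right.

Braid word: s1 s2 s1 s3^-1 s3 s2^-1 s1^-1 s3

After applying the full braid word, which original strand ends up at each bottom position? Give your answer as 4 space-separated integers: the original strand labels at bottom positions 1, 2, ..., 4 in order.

Gen 1 (s1): strand 1 crosses over strand 2. Perm now: [2 1 3 4]
Gen 2 (s2): strand 1 crosses over strand 3. Perm now: [2 3 1 4]
Gen 3 (s1): strand 2 crosses over strand 3. Perm now: [3 2 1 4]
Gen 4 (s3^-1): strand 1 crosses under strand 4. Perm now: [3 2 4 1]
Gen 5 (s3): strand 4 crosses over strand 1. Perm now: [3 2 1 4]
Gen 6 (s2^-1): strand 2 crosses under strand 1. Perm now: [3 1 2 4]
Gen 7 (s1^-1): strand 3 crosses under strand 1. Perm now: [1 3 2 4]
Gen 8 (s3): strand 2 crosses over strand 4. Perm now: [1 3 4 2]

Answer: 1 3 4 2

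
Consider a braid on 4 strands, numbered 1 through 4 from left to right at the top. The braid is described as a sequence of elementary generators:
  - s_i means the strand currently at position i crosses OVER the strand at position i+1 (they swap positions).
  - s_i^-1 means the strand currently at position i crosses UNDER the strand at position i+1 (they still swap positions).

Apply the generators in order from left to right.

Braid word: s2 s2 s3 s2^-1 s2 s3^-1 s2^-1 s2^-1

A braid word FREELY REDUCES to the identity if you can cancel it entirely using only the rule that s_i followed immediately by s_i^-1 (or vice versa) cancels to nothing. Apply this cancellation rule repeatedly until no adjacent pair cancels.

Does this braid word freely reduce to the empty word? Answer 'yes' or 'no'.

Answer: yes

Derivation:
Gen 1 (s2): push. Stack: [s2]
Gen 2 (s2): push. Stack: [s2 s2]
Gen 3 (s3): push. Stack: [s2 s2 s3]
Gen 4 (s2^-1): push. Stack: [s2 s2 s3 s2^-1]
Gen 5 (s2): cancels prior s2^-1. Stack: [s2 s2 s3]
Gen 6 (s3^-1): cancels prior s3. Stack: [s2 s2]
Gen 7 (s2^-1): cancels prior s2. Stack: [s2]
Gen 8 (s2^-1): cancels prior s2. Stack: []
Reduced word: (empty)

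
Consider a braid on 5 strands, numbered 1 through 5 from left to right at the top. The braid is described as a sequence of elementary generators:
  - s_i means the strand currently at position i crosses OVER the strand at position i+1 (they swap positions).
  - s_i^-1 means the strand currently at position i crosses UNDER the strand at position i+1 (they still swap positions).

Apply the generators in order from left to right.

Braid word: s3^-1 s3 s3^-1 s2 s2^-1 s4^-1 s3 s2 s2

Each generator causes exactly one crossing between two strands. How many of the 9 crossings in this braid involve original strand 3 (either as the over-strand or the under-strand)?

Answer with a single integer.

Answer: 4

Derivation:
Gen 1: crossing 3x4. Involves strand 3? yes. Count so far: 1
Gen 2: crossing 4x3. Involves strand 3? yes. Count so far: 2
Gen 3: crossing 3x4. Involves strand 3? yes. Count so far: 3
Gen 4: crossing 2x4. Involves strand 3? no. Count so far: 3
Gen 5: crossing 4x2. Involves strand 3? no. Count so far: 3
Gen 6: crossing 3x5. Involves strand 3? yes. Count so far: 4
Gen 7: crossing 4x5. Involves strand 3? no. Count so far: 4
Gen 8: crossing 2x5. Involves strand 3? no. Count so far: 4
Gen 9: crossing 5x2. Involves strand 3? no. Count so far: 4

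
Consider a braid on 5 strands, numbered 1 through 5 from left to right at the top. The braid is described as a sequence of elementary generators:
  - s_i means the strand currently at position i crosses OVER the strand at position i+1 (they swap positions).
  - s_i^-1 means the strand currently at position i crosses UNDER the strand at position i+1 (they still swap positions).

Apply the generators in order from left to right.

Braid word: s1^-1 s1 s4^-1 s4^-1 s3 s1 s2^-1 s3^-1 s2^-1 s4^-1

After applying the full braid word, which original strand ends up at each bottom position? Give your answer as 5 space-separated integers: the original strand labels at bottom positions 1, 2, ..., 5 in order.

Answer: 2 3 4 5 1

Derivation:
Gen 1 (s1^-1): strand 1 crosses under strand 2. Perm now: [2 1 3 4 5]
Gen 2 (s1): strand 2 crosses over strand 1. Perm now: [1 2 3 4 5]
Gen 3 (s4^-1): strand 4 crosses under strand 5. Perm now: [1 2 3 5 4]
Gen 4 (s4^-1): strand 5 crosses under strand 4. Perm now: [1 2 3 4 5]
Gen 5 (s3): strand 3 crosses over strand 4. Perm now: [1 2 4 3 5]
Gen 6 (s1): strand 1 crosses over strand 2. Perm now: [2 1 4 3 5]
Gen 7 (s2^-1): strand 1 crosses under strand 4. Perm now: [2 4 1 3 5]
Gen 8 (s3^-1): strand 1 crosses under strand 3. Perm now: [2 4 3 1 5]
Gen 9 (s2^-1): strand 4 crosses under strand 3. Perm now: [2 3 4 1 5]
Gen 10 (s4^-1): strand 1 crosses under strand 5. Perm now: [2 3 4 5 1]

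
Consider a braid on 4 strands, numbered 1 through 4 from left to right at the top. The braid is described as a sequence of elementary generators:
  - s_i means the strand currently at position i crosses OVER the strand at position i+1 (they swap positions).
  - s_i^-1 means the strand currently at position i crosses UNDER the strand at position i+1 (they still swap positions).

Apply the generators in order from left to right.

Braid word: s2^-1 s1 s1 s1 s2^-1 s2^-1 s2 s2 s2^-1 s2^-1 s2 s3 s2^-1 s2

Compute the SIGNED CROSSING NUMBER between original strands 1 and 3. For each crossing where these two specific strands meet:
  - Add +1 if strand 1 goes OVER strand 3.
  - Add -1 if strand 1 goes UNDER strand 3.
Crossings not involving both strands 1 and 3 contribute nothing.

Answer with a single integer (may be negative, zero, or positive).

Answer: 1

Derivation:
Gen 1: crossing 2x3. Both 1&3? no. Sum: 0
Gen 2: 1 over 3. Both 1&3? yes. Contrib: +1. Sum: 1
Gen 3: 3 over 1. Both 1&3? yes. Contrib: -1. Sum: 0
Gen 4: 1 over 3. Both 1&3? yes. Contrib: +1. Sum: 1
Gen 5: crossing 1x2. Both 1&3? no. Sum: 1
Gen 6: crossing 2x1. Both 1&3? no. Sum: 1
Gen 7: crossing 1x2. Both 1&3? no. Sum: 1
Gen 8: crossing 2x1. Both 1&3? no. Sum: 1
Gen 9: crossing 1x2. Both 1&3? no. Sum: 1
Gen 10: crossing 2x1. Both 1&3? no. Sum: 1
Gen 11: crossing 1x2. Both 1&3? no. Sum: 1
Gen 12: crossing 1x4. Both 1&3? no. Sum: 1
Gen 13: crossing 2x4. Both 1&3? no. Sum: 1
Gen 14: crossing 4x2. Both 1&3? no. Sum: 1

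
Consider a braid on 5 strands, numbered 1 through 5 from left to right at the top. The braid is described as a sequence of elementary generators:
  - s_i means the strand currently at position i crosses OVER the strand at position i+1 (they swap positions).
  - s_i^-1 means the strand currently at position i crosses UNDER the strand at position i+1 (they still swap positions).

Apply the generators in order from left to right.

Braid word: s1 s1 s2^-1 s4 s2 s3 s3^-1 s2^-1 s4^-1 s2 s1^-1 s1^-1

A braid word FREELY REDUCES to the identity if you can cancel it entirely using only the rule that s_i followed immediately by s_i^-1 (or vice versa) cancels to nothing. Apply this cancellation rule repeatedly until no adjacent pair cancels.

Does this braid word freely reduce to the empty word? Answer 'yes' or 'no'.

Gen 1 (s1): push. Stack: [s1]
Gen 2 (s1): push. Stack: [s1 s1]
Gen 3 (s2^-1): push. Stack: [s1 s1 s2^-1]
Gen 4 (s4): push. Stack: [s1 s1 s2^-1 s4]
Gen 5 (s2): push. Stack: [s1 s1 s2^-1 s4 s2]
Gen 6 (s3): push. Stack: [s1 s1 s2^-1 s4 s2 s3]
Gen 7 (s3^-1): cancels prior s3. Stack: [s1 s1 s2^-1 s4 s2]
Gen 8 (s2^-1): cancels prior s2. Stack: [s1 s1 s2^-1 s4]
Gen 9 (s4^-1): cancels prior s4. Stack: [s1 s1 s2^-1]
Gen 10 (s2): cancels prior s2^-1. Stack: [s1 s1]
Gen 11 (s1^-1): cancels prior s1. Stack: [s1]
Gen 12 (s1^-1): cancels prior s1. Stack: []
Reduced word: (empty)

Answer: yes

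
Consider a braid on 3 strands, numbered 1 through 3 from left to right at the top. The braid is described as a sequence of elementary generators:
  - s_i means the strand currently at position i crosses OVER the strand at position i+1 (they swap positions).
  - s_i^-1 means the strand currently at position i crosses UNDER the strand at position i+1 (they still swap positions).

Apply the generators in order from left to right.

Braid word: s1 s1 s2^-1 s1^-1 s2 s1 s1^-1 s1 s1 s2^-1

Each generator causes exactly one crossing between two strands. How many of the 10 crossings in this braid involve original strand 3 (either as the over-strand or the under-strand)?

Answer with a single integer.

Gen 1: crossing 1x2. Involves strand 3? no. Count so far: 0
Gen 2: crossing 2x1. Involves strand 3? no. Count so far: 0
Gen 3: crossing 2x3. Involves strand 3? yes. Count so far: 1
Gen 4: crossing 1x3. Involves strand 3? yes. Count so far: 2
Gen 5: crossing 1x2. Involves strand 3? no. Count so far: 2
Gen 6: crossing 3x2. Involves strand 3? yes. Count so far: 3
Gen 7: crossing 2x3. Involves strand 3? yes. Count so far: 4
Gen 8: crossing 3x2. Involves strand 3? yes. Count so far: 5
Gen 9: crossing 2x3. Involves strand 3? yes. Count so far: 6
Gen 10: crossing 2x1. Involves strand 3? no. Count so far: 6

Answer: 6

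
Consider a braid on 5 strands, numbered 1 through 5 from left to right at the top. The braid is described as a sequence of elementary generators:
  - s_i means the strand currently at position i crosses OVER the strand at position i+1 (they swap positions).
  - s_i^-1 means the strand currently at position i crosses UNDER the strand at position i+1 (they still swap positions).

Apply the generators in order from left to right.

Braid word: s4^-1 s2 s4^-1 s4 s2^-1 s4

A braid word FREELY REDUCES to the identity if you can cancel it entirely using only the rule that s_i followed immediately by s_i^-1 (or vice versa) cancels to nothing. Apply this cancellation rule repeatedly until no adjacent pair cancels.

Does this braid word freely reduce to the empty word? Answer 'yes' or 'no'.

Answer: yes

Derivation:
Gen 1 (s4^-1): push. Stack: [s4^-1]
Gen 2 (s2): push. Stack: [s4^-1 s2]
Gen 3 (s4^-1): push. Stack: [s4^-1 s2 s4^-1]
Gen 4 (s4): cancels prior s4^-1. Stack: [s4^-1 s2]
Gen 5 (s2^-1): cancels prior s2. Stack: [s4^-1]
Gen 6 (s4): cancels prior s4^-1. Stack: []
Reduced word: (empty)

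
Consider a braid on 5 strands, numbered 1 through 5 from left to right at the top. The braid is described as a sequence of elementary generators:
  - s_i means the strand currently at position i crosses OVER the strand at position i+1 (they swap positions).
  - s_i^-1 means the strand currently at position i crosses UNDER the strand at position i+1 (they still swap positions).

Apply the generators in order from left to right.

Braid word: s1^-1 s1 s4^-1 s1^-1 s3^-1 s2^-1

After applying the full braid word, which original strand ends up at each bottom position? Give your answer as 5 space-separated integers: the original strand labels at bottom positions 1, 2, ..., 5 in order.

Gen 1 (s1^-1): strand 1 crosses under strand 2. Perm now: [2 1 3 4 5]
Gen 2 (s1): strand 2 crosses over strand 1. Perm now: [1 2 3 4 5]
Gen 3 (s4^-1): strand 4 crosses under strand 5. Perm now: [1 2 3 5 4]
Gen 4 (s1^-1): strand 1 crosses under strand 2. Perm now: [2 1 3 5 4]
Gen 5 (s3^-1): strand 3 crosses under strand 5. Perm now: [2 1 5 3 4]
Gen 6 (s2^-1): strand 1 crosses under strand 5. Perm now: [2 5 1 3 4]

Answer: 2 5 1 3 4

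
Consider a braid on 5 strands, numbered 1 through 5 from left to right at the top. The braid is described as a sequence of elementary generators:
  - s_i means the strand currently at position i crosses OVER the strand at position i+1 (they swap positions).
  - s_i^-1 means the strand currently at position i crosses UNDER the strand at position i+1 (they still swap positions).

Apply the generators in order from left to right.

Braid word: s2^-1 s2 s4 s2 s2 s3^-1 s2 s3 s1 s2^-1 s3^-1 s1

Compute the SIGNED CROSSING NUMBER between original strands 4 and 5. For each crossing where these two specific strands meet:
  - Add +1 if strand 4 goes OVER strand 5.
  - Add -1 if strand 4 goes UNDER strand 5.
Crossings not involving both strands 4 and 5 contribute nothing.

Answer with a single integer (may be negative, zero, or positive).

Answer: 1

Derivation:
Gen 1: crossing 2x3. Both 4&5? no. Sum: 0
Gen 2: crossing 3x2. Both 4&5? no. Sum: 0
Gen 3: 4 over 5. Both 4&5? yes. Contrib: +1. Sum: 1
Gen 4: crossing 2x3. Both 4&5? no. Sum: 1
Gen 5: crossing 3x2. Both 4&5? no. Sum: 1
Gen 6: crossing 3x5. Both 4&5? no. Sum: 1
Gen 7: crossing 2x5. Both 4&5? no. Sum: 1
Gen 8: crossing 2x3. Both 4&5? no. Sum: 1
Gen 9: crossing 1x5. Both 4&5? no. Sum: 1
Gen 10: crossing 1x3. Both 4&5? no. Sum: 1
Gen 11: crossing 1x2. Both 4&5? no. Sum: 1
Gen 12: crossing 5x3. Both 4&5? no. Sum: 1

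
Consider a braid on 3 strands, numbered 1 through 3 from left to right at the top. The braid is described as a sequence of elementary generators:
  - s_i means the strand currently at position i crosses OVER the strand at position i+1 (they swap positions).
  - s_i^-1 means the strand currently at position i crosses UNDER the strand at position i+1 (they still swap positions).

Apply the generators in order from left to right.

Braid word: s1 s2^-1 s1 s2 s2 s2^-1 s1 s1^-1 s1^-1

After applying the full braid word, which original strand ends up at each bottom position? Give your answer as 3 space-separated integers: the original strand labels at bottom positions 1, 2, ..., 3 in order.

Gen 1 (s1): strand 1 crosses over strand 2. Perm now: [2 1 3]
Gen 2 (s2^-1): strand 1 crosses under strand 3. Perm now: [2 3 1]
Gen 3 (s1): strand 2 crosses over strand 3. Perm now: [3 2 1]
Gen 4 (s2): strand 2 crosses over strand 1. Perm now: [3 1 2]
Gen 5 (s2): strand 1 crosses over strand 2. Perm now: [3 2 1]
Gen 6 (s2^-1): strand 2 crosses under strand 1. Perm now: [3 1 2]
Gen 7 (s1): strand 3 crosses over strand 1. Perm now: [1 3 2]
Gen 8 (s1^-1): strand 1 crosses under strand 3. Perm now: [3 1 2]
Gen 9 (s1^-1): strand 3 crosses under strand 1. Perm now: [1 3 2]

Answer: 1 3 2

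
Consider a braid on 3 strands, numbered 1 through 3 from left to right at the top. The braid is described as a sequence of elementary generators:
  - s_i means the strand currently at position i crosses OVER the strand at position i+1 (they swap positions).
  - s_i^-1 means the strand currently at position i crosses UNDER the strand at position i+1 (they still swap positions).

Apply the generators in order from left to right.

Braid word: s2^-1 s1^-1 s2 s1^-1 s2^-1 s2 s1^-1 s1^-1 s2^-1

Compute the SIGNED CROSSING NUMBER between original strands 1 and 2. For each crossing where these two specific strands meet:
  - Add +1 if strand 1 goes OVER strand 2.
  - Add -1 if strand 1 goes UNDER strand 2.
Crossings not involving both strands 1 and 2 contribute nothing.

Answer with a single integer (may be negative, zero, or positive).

Answer: 1

Derivation:
Gen 1: crossing 2x3. Both 1&2? no. Sum: 0
Gen 2: crossing 1x3. Both 1&2? no. Sum: 0
Gen 3: 1 over 2. Both 1&2? yes. Contrib: +1. Sum: 1
Gen 4: crossing 3x2. Both 1&2? no. Sum: 1
Gen 5: crossing 3x1. Both 1&2? no. Sum: 1
Gen 6: crossing 1x3. Both 1&2? no. Sum: 1
Gen 7: crossing 2x3. Both 1&2? no. Sum: 1
Gen 8: crossing 3x2. Both 1&2? no. Sum: 1
Gen 9: crossing 3x1. Both 1&2? no. Sum: 1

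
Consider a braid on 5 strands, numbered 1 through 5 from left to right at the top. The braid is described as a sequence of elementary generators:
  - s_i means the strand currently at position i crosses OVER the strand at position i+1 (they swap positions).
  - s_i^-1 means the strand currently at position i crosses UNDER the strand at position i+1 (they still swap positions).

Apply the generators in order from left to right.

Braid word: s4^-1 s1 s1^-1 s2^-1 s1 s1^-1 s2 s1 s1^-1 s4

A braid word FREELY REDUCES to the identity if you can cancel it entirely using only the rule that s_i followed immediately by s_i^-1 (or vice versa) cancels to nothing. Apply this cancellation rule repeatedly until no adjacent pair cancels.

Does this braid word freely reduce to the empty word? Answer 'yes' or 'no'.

Answer: yes

Derivation:
Gen 1 (s4^-1): push. Stack: [s4^-1]
Gen 2 (s1): push. Stack: [s4^-1 s1]
Gen 3 (s1^-1): cancels prior s1. Stack: [s4^-1]
Gen 4 (s2^-1): push. Stack: [s4^-1 s2^-1]
Gen 5 (s1): push. Stack: [s4^-1 s2^-1 s1]
Gen 6 (s1^-1): cancels prior s1. Stack: [s4^-1 s2^-1]
Gen 7 (s2): cancels prior s2^-1. Stack: [s4^-1]
Gen 8 (s1): push. Stack: [s4^-1 s1]
Gen 9 (s1^-1): cancels prior s1. Stack: [s4^-1]
Gen 10 (s4): cancels prior s4^-1. Stack: []
Reduced word: (empty)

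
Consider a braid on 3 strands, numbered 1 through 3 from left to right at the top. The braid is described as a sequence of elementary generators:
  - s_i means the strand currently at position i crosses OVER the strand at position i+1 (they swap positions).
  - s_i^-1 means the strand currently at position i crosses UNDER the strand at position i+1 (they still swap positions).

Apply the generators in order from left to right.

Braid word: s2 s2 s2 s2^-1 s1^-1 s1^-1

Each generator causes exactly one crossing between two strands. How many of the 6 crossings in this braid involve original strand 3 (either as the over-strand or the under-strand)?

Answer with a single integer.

Gen 1: crossing 2x3. Involves strand 3? yes. Count so far: 1
Gen 2: crossing 3x2. Involves strand 3? yes. Count so far: 2
Gen 3: crossing 2x3. Involves strand 3? yes. Count so far: 3
Gen 4: crossing 3x2. Involves strand 3? yes. Count so far: 4
Gen 5: crossing 1x2. Involves strand 3? no. Count so far: 4
Gen 6: crossing 2x1. Involves strand 3? no. Count so far: 4

Answer: 4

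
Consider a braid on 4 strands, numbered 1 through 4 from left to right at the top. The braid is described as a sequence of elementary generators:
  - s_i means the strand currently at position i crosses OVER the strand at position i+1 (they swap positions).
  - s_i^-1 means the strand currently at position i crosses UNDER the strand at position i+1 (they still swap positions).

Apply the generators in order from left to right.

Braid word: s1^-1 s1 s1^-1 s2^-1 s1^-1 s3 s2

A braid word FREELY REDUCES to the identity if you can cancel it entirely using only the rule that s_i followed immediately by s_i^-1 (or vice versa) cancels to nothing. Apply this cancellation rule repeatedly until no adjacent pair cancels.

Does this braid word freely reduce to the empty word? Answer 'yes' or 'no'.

Answer: no

Derivation:
Gen 1 (s1^-1): push. Stack: [s1^-1]
Gen 2 (s1): cancels prior s1^-1. Stack: []
Gen 3 (s1^-1): push. Stack: [s1^-1]
Gen 4 (s2^-1): push. Stack: [s1^-1 s2^-1]
Gen 5 (s1^-1): push. Stack: [s1^-1 s2^-1 s1^-1]
Gen 6 (s3): push. Stack: [s1^-1 s2^-1 s1^-1 s3]
Gen 7 (s2): push. Stack: [s1^-1 s2^-1 s1^-1 s3 s2]
Reduced word: s1^-1 s2^-1 s1^-1 s3 s2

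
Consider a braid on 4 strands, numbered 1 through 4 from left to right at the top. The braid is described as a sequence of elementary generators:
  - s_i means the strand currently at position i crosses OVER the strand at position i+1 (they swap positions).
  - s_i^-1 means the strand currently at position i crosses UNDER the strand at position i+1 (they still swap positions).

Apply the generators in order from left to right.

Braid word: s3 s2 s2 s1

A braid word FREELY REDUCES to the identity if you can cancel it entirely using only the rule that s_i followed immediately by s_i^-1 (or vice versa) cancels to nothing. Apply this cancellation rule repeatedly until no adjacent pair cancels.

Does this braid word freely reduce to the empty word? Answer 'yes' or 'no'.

Gen 1 (s3): push. Stack: [s3]
Gen 2 (s2): push. Stack: [s3 s2]
Gen 3 (s2): push. Stack: [s3 s2 s2]
Gen 4 (s1): push. Stack: [s3 s2 s2 s1]
Reduced word: s3 s2 s2 s1

Answer: no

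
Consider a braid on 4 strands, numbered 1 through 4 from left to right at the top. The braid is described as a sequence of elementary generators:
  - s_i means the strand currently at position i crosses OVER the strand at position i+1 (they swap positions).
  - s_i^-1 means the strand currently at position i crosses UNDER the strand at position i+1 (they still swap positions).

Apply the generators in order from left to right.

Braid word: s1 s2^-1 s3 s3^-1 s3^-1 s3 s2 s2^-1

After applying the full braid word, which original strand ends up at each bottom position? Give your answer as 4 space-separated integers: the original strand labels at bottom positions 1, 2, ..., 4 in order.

Answer: 2 3 1 4

Derivation:
Gen 1 (s1): strand 1 crosses over strand 2. Perm now: [2 1 3 4]
Gen 2 (s2^-1): strand 1 crosses under strand 3. Perm now: [2 3 1 4]
Gen 3 (s3): strand 1 crosses over strand 4. Perm now: [2 3 4 1]
Gen 4 (s3^-1): strand 4 crosses under strand 1. Perm now: [2 3 1 4]
Gen 5 (s3^-1): strand 1 crosses under strand 4. Perm now: [2 3 4 1]
Gen 6 (s3): strand 4 crosses over strand 1. Perm now: [2 3 1 4]
Gen 7 (s2): strand 3 crosses over strand 1. Perm now: [2 1 3 4]
Gen 8 (s2^-1): strand 1 crosses under strand 3. Perm now: [2 3 1 4]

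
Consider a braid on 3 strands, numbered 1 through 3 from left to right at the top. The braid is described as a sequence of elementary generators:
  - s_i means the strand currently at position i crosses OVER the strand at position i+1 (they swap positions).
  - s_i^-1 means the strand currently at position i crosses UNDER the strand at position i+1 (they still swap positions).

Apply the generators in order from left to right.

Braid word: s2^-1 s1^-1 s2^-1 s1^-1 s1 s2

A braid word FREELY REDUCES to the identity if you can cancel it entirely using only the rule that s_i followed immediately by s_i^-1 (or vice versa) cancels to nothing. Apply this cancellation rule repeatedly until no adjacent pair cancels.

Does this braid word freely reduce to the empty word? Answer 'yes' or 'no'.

Answer: no

Derivation:
Gen 1 (s2^-1): push. Stack: [s2^-1]
Gen 2 (s1^-1): push. Stack: [s2^-1 s1^-1]
Gen 3 (s2^-1): push. Stack: [s2^-1 s1^-1 s2^-1]
Gen 4 (s1^-1): push. Stack: [s2^-1 s1^-1 s2^-1 s1^-1]
Gen 5 (s1): cancels prior s1^-1. Stack: [s2^-1 s1^-1 s2^-1]
Gen 6 (s2): cancels prior s2^-1. Stack: [s2^-1 s1^-1]
Reduced word: s2^-1 s1^-1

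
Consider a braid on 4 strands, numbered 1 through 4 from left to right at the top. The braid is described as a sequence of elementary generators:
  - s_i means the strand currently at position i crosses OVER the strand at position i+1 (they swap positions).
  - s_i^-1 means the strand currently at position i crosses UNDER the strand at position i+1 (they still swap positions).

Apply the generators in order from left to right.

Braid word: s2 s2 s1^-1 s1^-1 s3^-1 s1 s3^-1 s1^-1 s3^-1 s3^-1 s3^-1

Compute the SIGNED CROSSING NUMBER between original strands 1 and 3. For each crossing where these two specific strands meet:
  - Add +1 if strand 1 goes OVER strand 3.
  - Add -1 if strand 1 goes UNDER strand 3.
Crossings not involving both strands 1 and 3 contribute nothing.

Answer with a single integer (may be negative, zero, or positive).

Answer: 0

Derivation:
Gen 1: crossing 2x3. Both 1&3? no. Sum: 0
Gen 2: crossing 3x2. Both 1&3? no. Sum: 0
Gen 3: crossing 1x2. Both 1&3? no. Sum: 0
Gen 4: crossing 2x1. Both 1&3? no. Sum: 0
Gen 5: crossing 3x4. Both 1&3? no. Sum: 0
Gen 6: crossing 1x2. Both 1&3? no. Sum: 0
Gen 7: crossing 4x3. Both 1&3? no. Sum: 0
Gen 8: crossing 2x1. Both 1&3? no. Sum: 0
Gen 9: crossing 3x4. Both 1&3? no. Sum: 0
Gen 10: crossing 4x3. Both 1&3? no. Sum: 0
Gen 11: crossing 3x4. Both 1&3? no. Sum: 0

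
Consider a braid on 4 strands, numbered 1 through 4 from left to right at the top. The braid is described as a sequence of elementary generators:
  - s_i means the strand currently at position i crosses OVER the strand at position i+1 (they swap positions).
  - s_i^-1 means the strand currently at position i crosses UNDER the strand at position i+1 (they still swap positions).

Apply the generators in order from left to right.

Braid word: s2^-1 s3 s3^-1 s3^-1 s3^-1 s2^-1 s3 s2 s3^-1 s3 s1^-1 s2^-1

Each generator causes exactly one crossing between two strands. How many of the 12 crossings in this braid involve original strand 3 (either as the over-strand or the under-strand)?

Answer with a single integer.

Gen 1: crossing 2x3. Involves strand 3? yes. Count so far: 1
Gen 2: crossing 2x4. Involves strand 3? no. Count so far: 1
Gen 3: crossing 4x2. Involves strand 3? no. Count so far: 1
Gen 4: crossing 2x4. Involves strand 3? no. Count so far: 1
Gen 5: crossing 4x2. Involves strand 3? no. Count so far: 1
Gen 6: crossing 3x2. Involves strand 3? yes. Count so far: 2
Gen 7: crossing 3x4. Involves strand 3? yes. Count so far: 3
Gen 8: crossing 2x4. Involves strand 3? no. Count so far: 3
Gen 9: crossing 2x3. Involves strand 3? yes. Count so far: 4
Gen 10: crossing 3x2. Involves strand 3? yes. Count so far: 5
Gen 11: crossing 1x4. Involves strand 3? no. Count so far: 5
Gen 12: crossing 1x2. Involves strand 3? no. Count so far: 5

Answer: 5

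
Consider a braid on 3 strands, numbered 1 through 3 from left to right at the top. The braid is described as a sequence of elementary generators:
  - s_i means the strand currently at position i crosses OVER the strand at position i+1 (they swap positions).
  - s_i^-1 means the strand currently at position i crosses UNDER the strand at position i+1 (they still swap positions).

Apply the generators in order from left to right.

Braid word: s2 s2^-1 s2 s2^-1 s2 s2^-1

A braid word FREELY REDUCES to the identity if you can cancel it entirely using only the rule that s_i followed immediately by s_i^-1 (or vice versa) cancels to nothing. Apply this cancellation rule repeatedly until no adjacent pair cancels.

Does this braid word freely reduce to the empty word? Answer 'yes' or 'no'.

Gen 1 (s2): push. Stack: [s2]
Gen 2 (s2^-1): cancels prior s2. Stack: []
Gen 3 (s2): push. Stack: [s2]
Gen 4 (s2^-1): cancels prior s2. Stack: []
Gen 5 (s2): push. Stack: [s2]
Gen 6 (s2^-1): cancels prior s2. Stack: []
Reduced word: (empty)

Answer: yes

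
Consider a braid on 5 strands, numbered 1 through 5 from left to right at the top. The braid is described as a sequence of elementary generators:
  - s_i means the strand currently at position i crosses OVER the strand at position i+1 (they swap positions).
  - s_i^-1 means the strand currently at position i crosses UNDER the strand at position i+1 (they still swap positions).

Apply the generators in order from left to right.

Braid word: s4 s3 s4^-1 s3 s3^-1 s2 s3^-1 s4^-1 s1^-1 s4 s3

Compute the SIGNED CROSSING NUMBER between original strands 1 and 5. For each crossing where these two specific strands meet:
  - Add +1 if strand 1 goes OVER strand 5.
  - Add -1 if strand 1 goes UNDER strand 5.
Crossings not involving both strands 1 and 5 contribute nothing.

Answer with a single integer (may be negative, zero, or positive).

Gen 1: crossing 4x5. Both 1&5? no. Sum: 0
Gen 2: crossing 3x5. Both 1&5? no. Sum: 0
Gen 3: crossing 3x4. Both 1&5? no. Sum: 0
Gen 4: crossing 5x4. Both 1&5? no. Sum: 0
Gen 5: crossing 4x5. Both 1&5? no. Sum: 0
Gen 6: crossing 2x5. Both 1&5? no. Sum: 0
Gen 7: crossing 2x4. Both 1&5? no. Sum: 0
Gen 8: crossing 2x3. Both 1&5? no. Sum: 0
Gen 9: 1 under 5. Both 1&5? yes. Contrib: -1. Sum: -1
Gen 10: crossing 3x2. Both 1&5? no. Sum: -1
Gen 11: crossing 4x2. Both 1&5? no. Sum: -1

Answer: -1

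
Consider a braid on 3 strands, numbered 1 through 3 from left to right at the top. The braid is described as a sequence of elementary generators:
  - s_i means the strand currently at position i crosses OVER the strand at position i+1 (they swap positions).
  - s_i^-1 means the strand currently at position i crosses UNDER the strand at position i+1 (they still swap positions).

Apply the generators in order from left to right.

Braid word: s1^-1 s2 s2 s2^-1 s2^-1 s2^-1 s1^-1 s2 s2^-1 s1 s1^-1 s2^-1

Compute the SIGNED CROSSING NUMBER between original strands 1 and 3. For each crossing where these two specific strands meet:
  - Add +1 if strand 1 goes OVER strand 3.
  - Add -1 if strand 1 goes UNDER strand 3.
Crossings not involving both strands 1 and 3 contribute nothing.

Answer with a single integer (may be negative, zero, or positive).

Answer: -1

Derivation:
Gen 1: crossing 1x2. Both 1&3? no. Sum: 0
Gen 2: 1 over 3. Both 1&3? yes. Contrib: +1. Sum: 1
Gen 3: 3 over 1. Both 1&3? yes. Contrib: -1. Sum: 0
Gen 4: 1 under 3. Both 1&3? yes. Contrib: -1. Sum: -1
Gen 5: 3 under 1. Both 1&3? yes. Contrib: +1. Sum: 0
Gen 6: 1 under 3. Both 1&3? yes. Contrib: -1. Sum: -1
Gen 7: crossing 2x3. Both 1&3? no. Sum: -1
Gen 8: crossing 2x1. Both 1&3? no. Sum: -1
Gen 9: crossing 1x2. Both 1&3? no. Sum: -1
Gen 10: crossing 3x2. Both 1&3? no. Sum: -1
Gen 11: crossing 2x3. Both 1&3? no. Sum: -1
Gen 12: crossing 2x1. Both 1&3? no. Sum: -1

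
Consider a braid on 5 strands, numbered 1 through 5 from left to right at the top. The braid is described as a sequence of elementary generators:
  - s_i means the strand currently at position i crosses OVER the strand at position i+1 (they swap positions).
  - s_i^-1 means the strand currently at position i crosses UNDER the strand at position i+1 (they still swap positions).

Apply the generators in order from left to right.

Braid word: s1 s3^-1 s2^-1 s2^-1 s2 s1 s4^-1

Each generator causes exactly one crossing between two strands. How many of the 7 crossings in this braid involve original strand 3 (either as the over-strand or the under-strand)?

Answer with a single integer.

Answer: 2

Derivation:
Gen 1: crossing 1x2. Involves strand 3? no. Count so far: 0
Gen 2: crossing 3x4. Involves strand 3? yes. Count so far: 1
Gen 3: crossing 1x4. Involves strand 3? no. Count so far: 1
Gen 4: crossing 4x1. Involves strand 3? no. Count so far: 1
Gen 5: crossing 1x4. Involves strand 3? no. Count so far: 1
Gen 6: crossing 2x4. Involves strand 3? no. Count so far: 1
Gen 7: crossing 3x5. Involves strand 3? yes. Count so far: 2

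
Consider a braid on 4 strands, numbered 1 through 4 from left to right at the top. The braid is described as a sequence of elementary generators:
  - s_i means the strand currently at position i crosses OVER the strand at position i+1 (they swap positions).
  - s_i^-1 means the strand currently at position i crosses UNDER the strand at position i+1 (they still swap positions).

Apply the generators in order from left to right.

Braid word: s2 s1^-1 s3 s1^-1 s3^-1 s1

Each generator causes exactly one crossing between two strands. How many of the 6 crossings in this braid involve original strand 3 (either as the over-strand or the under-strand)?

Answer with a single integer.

Answer: 4

Derivation:
Gen 1: crossing 2x3. Involves strand 3? yes. Count so far: 1
Gen 2: crossing 1x3. Involves strand 3? yes. Count so far: 2
Gen 3: crossing 2x4. Involves strand 3? no. Count so far: 2
Gen 4: crossing 3x1. Involves strand 3? yes. Count so far: 3
Gen 5: crossing 4x2. Involves strand 3? no. Count so far: 3
Gen 6: crossing 1x3. Involves strand 3? yes. Count so far: 4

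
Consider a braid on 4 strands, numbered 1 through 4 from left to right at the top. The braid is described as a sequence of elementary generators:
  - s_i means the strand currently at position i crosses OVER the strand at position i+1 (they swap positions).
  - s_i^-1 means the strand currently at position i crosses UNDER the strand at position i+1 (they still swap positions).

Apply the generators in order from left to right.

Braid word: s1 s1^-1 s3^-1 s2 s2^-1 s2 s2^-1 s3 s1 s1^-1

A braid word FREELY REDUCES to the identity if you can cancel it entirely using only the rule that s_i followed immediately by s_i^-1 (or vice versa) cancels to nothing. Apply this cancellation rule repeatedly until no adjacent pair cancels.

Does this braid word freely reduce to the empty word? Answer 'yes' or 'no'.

Answer: yes

Derivation:
Gen 1 (s1): push. Stack: [s1]
Gen 2 (s1^-1): cancels prior s1. Stack: []
Gen 3 (s3^-1): push. Stack: [s3^-1]
Gen 4 (s2): push. Stack: [s3^-1 s2]
Gen 5 (s2^-1): cancels prior s2. Stack: [s3^-1]
Gen 6 (s2): push. Stack: [s3^-1 s2]
Gen 7 (s2^-1): cancels prior s2. Stack: [s3^-1]
Gen 8 (s3): cancels prior s3^-1. Stack: []
Gen 9 (s1): push. Stack: [s1]
Gen 10 (s1^-1): cancels prior s1. Stack: []
Reduced word: (empty)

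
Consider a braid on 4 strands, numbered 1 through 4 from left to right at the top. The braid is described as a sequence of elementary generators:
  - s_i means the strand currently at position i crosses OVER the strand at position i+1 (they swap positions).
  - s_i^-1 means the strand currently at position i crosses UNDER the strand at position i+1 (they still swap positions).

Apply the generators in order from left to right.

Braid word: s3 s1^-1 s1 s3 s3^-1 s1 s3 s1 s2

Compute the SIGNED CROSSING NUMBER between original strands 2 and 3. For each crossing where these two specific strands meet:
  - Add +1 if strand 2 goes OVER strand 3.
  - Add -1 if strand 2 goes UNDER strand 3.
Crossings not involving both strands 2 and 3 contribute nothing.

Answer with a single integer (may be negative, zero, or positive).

Gen 1: crossing 3x4. Both 2&3? no. Sum: 0
Gen 2: crossing 1x2. Both 2&3? no. Sum: 0
Gen 3: crossing 2x1. Both 2&3? no. Sum: 0
Gen 4: crossing 4x3. Both 2&3? no. Sum: 0
Gen 5: crossing 3x4. Both 2&3? no. Sum: 0
Gen 6: crossing 1x2. Both 2&3? no. Sum: 0
Gen 7: crossing 4x3. Both 2&3? no. Sum: 0
Gen 8: crossing 2x1. Both 2&3? no. Sum: 0
Gen 9: 2 over 3. Both 2&3? yes. Contrib: +1. Sum: 1

Answer: 1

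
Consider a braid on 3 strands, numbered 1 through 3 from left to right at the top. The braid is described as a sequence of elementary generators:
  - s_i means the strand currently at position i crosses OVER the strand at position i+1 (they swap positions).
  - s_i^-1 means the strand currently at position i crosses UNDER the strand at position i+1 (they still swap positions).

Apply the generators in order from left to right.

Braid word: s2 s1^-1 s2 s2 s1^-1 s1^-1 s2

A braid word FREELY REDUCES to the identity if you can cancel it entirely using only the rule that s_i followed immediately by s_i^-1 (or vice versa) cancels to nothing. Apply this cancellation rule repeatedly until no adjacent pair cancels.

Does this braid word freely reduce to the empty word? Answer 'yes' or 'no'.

Answer: no

Derivation:
Gen 1 (s2): push. Stack: [s2]
Gen 2 (s1^-1): push. Stack: [s2 s1^-1]
Gen 3 (s2): push. Stack: [s2 s1^-1 s2]
Gen 4 (s2): push. Stack: [s2 s1^-1 s2 s2]
Gen 5 (s1^-1): push. Stack: [s2 s1^-1 s2 s2 s1^-1]
Gen 6 (s1^-1): push. Stack: [s2 s1^-1 s2 s2 s1^-1 s1^-1]
Gen 7 (s2): push. Stack: [s2 s1^-1 s2 s2 s1^-1 s1^-1 s2]
Reduced word: s2 s1^-1 s2 s2 s1^-1 s1^-1 s2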